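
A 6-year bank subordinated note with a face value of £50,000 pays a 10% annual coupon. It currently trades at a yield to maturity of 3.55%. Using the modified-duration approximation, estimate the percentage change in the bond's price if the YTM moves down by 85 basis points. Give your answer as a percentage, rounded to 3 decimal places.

Periodic yield y = 0.0355. Modified duration first:
  t   CF        PV=CF/(1+0.0355)^t    t·PV
  1     5,000.00     4,828.5852     4,828.5852
  2     5,000.00     4,663.0471     9,326.0941
  3     5,000.00     4,503.1840    13,509.5521
  4     5,000.00     4,348.8016    17,395.2063
  5     5,000.00     4,199.7118    20,998.5590
  6    55,000.00    44,613.0659   267,678.3956
  Σ                 67,156.3956   333,736.3922
P = 67,156.3956; D_Mac = 4.96954 yrs; D_mod = 4.96954/(1+0.0355) = 4.79917 yrs.
ΔP/P ≈ -D_mod · Δy = -4.79917 × (-0.0085) = +0.040793 = +4.0793%.

+4.079%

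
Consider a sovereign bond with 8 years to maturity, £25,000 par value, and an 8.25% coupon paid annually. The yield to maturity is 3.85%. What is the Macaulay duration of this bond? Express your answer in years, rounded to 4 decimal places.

Periodic yield y = 0.0385. Discount each cash flow and weight by its year:
  t   CF        PV=CF/(1+0.0385)^t    t·PV
  1     2,062.50     1,986.0376     1,986.0376
  2     2,062.50     1,912.4098     3,824.8196
  3     2,062.50     1,841.5116     5,524.5347
  4     2,062.50     1,773.2418     7,092.9671
  5     2,062.50     1,707.5029     8,537.5146
  6     2,062.50     1,644.2012     9,865.2070
  7     2,062.50     1,583.2462    11,082.7233
  8    27,062.50    20,003.9567   160,031.6539
  Σ                 32,452.1077   207,945.4578
Price P = Σ PV = 32,452.1077.
Macaulay duration = Σ(t·PV) / P = 207,945.4578 / 32,452.1077 = 6.40776 years.

6.4078 years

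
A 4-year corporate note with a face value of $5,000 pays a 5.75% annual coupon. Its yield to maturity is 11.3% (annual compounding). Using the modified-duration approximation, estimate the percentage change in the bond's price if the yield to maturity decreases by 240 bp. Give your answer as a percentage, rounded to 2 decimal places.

+7.87%

Periodic yield y = 0.113. Modified duration first:
  t   CF        PV=CF/(1+0.113)^t    t·PV
  1       287.50       258.3109       258.3109
  2       287.50       232.0852       464.1705
  3       287.50       208.5222       625.5667
  4     5,287.50     3,445.6386    13,782.5544
  Σ                  4,144.5569    15,130.6024
P = 4,144.5569; D_Mac = 3.65072 yrs; D_mod = 3.65072/(1+0.113) = 3.28007 yrs.
ΔP/P ≈ -D_mod · Δy = -3.28007 × (-0.024) = +0.078722 = +7.8722%.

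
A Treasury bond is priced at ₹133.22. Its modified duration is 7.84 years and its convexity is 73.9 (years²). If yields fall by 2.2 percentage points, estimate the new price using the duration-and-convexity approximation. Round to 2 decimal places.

₹158.58

Duration effect: -D_mod·Δy = -7.84 × (-0.022) = +0.172480
Convexity effect: ½·C·(Δy)² = 0.5 × 73.9 × (-0.022)² = +0.0178838
ΔP/P ≈ +0.172480 + 0.0178838 = +0.1903638
New price ≈ 133.22 × (1 + 0.1903638) = 158.580265436.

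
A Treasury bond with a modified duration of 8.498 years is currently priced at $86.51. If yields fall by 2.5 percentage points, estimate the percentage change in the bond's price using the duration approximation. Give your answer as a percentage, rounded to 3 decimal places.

+21.245%

Duration approximation: ΔP/P ≈ -D_mod · Δy = -8.498 × (-0.025) = +0.212450.
As a percentage: +21.2450%.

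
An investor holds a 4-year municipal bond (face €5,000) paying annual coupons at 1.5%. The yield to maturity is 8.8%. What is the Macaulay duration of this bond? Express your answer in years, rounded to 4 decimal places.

3.8972 years

Periodic yield y = 0.088. Discount each cash flow and weight by its year:
  t   CF        PV=CF/(1+0.088)^t    t·PV
  1        75.00        68.9338        68.9338
  2        75.00        63.3583       126.7166
  3        75.00        58.2337       174.7012
  4     5,075.00     3,621.7666    14,487.0666
  Σ                  3,812.2925    14,857.4182
Price P = Σ PV = 3,812.2925.
Macaulay duration = Σ(t·PV) / P = 14,857.4182 / 3,812.2925 = 3.89724 years.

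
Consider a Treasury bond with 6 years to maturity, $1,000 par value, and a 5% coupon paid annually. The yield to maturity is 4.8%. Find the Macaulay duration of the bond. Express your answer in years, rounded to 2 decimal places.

5.33 years

Periodic yield y = 0.048. Discount each cash flow and weight by its year:
  t   CF        PV=CF/(1+0.048)^t    t·PV
  1        50.00        47.7099        47.7099
  2        50.00        45.5247        91.0495
  3        50.00        43.4396       130.3189
  4        50.00        41.4500       165.8001
  5        50.00        39.5516       197.7578
  6     1,050.00       792.5408     4,755.2445
  Σ                  1,010.2166     5,387.8807
Price P = Σ PV = 1,010.2166.
Macaulay duration = Σ(t·PV) / P = 5,387.8807 / 1,010.2166 = 5.33339 years.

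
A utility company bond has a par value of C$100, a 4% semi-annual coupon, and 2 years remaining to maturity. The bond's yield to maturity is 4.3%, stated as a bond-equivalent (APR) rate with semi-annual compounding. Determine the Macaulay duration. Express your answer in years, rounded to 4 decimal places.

Periodic yield y = 0.0215. Discount each cash flow and weight by its period:
  t   CF        PV=CF/(1+0.0215)^t    t·PV
  1         2.00         1.9579         1.9579
  2         2.00         1.9167         3.8334
  3         2.00         1.8764         5.6291
  4       102.00        93.6800       374.7198
  Σ                     99.4309       386.1402
Price P = Σ PV = 99.4309.
Macaulay duration = Σ(t·PV) / P = 386.1402 / 99.4309 = 3.88350 half-year periods.
In years: 3.88350 / 2 = 1.94175 years.

1.9418 years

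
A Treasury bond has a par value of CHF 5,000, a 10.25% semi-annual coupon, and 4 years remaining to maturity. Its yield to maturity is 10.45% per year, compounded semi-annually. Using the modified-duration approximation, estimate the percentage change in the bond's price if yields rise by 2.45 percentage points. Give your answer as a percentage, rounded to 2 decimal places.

Periodic yield y = 0.05225. Modified duration first:
  t   CF        PV=CF/(1+0.05225)^t    t·PV
  1       256.25       243.5258       243.5258
  2       256.25       231.4334       462.8668
  3       256.25       219.9414       659.8243
  4       256.25       209.0201       836.0806
  5       256.25       198.6411       993.2057
  6       256.25       188.7775     1,132.6651
  7       256.25       179.4037     1,255.8257
  8     5,256.25     3,497.2328    27,977.8621
  Σ                  4,967.9758    33,561.8560
P = 4,967.9758; D_Mac = 6.75564 half-year periods = 3.37782 yrs; D_mod = 3.37782/(1+0.05225) = 3.21009 yrs.
ΔP/P ≈ -D_mod · Δy = -3.21009 × (+0.0245) = -0.078647 = -7.8647%.

-7.86%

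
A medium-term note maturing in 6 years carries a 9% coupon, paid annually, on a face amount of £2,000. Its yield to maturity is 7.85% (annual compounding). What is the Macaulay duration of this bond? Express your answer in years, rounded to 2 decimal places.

4.92 years

Periodic yield y = 0.0785. Discount each cash flow and weight by its year:
  t   CF        PV=CF/(1+0.0785)^t    t·PV
  1       180.00       166.8985       166.8985
  2       180.00       154.7506       309.5011
  3       180.00       143.4868       430.4605
  4       180.00       133.0430       532.1719
  5       180.00       123.3593       616.7963
  6     2,180.00     1,385.2737     8,311.6424
  Σ                  2,106.8118    10,367.4706
Price P = Σ PV = 2,106.8118.
Macaulay duration = Σ(t·PV) / P = 10,367.4706 / 2,106.8118 = 4.92093 years.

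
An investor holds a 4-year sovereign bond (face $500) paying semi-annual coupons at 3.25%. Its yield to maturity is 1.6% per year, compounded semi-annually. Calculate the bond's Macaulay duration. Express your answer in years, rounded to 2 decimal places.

3.79 years

Periodic yield y = 0.008. Discount each cash flow and weight by its period:
  t   CF        PV=CF/(1+0.008)^t    t·PV
  1        8.125         8.0605         8.0605
  2        8.125         7.9965        15.9931
  3        8.125         7.9331        23.7992
  4        8.125         7.8701        31.4805
  5        8.125         7.8077        39.0383
  6        8.125         7.7457        46.4741
  7        8.125         7.6842        53.7895
  8      508.125       476.7452     3,813.9614
  Σ                    531.8430     4,032.5967
Price P = Σ PV = 531.8430.
Macaulay duration = Σ(t·PV) / P = 4,032.5967 / 531.8430 = 7.58231 half-year periods.
In years: 7.58231 / 2 = 3.79115 years.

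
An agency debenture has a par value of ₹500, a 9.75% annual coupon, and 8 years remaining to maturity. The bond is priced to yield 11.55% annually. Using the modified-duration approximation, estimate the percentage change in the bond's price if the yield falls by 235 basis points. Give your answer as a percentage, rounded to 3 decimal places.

+12.217%

Periodic yield y = 0.1155. Modified duration first:
  t   CF        PV=CF/(1+0.1155)^t    t·PV
  1        48.75        43.7024        43.7024
  2        48.75        39.1774        78.3548
  3        48.75        35.1209       105.3628
  4        48.75        31.4845       125.9379
  5        48.75        28.2245       141.1227
  6        48.75        25.3021       151.8128
  7        48.75        22.6823       158.7763
  8       548.75       228.8853     1,831.0825
  Σ                    454.5795     2,636.1521
P = 454.5795; D_Mac = 5.79910 yrs; D_mod = 5.79910/(1+0.1155) = 5.19866 yrs.
ΔP/P ≈ -D_mod · Δy = -5.19866 × (-0.0235) = +0.122168 = +12.2168%.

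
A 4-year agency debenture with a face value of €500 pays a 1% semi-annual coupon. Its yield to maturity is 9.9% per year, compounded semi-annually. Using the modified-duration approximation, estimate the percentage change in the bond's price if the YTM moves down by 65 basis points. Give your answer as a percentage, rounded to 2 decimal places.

+2.42%

Periodic yield y = 0.0495. Modified duration first:
  t   CF        PV=CF/(1+0.0495)^t    t·PV
  1         2.50         2.3821         2.3821
  2         2.50         2.2697         4.5395
  3         2.50         2.1627         6.4880
  4         2.50         2.0607         8.2427
  5         2.50         1.9635         9.8174
  6         2.50         1.8709        11.2253
  7         2.50         1.7826        12.4785
  8       502.50       341.4102     2,731.2818
  Σ                    355.9024     2,786.4553
P = 355.9024; D_Mac = 7.82927 half-year periods = 3.91463 yrs; D_mod = 3.91463/(1+0.0495) = 3.73000 yrs.
ΔP/P ≈ -D_mod · Δy = -3.73000 × (-0.0065) = +0.024245 = +2.4245%.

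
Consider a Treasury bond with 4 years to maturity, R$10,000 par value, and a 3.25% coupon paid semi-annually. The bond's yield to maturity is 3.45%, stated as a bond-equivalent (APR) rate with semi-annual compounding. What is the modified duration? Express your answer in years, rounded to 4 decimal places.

Periodic yield y = 0.01725. First find Macaulay duration:
  t   CF        PV=CF/(1+0.01725)^t    t·PV
  1       162.50       159.7444       159.7444
  2       162.50       157.0355       314.0711
  3       162.50       154.3726       463.1179
  4       162.50       151.7548       607.0194
  5       162.50       149.1815       745.9073
  6       162.50       146.6517       879.9103
  7       162.50       144.1649     1,009.1542
  8    10,162.50     8,862.9637    70,903.7096
  Σ                  9,925.8692    75,082.6342
P = 9,925.8692; Macaulay duration = 75,082.6342 / 9,925.8692 = 7.56434 half-year periods = 3.78217 years.
Modified duration = D_Mac / (1 + y) = 3.78217 / 1.01725 = 3.71803 years.

3.7180 years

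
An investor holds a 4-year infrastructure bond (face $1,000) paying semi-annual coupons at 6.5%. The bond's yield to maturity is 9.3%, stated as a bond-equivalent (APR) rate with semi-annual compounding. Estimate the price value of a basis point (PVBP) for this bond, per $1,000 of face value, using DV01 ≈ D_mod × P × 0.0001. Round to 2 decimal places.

$0.31

Periodic yield y = 0.0465.
  t   CF        PV=CF/(1+0.0465)^t    t·PV
  1        32.50        31.0559        31.0559
  2        32.50        29.6760        59.3519
  3        32.50        28.3574        85.0721
  4        32.50        27.0973       108.3893
  5        32.50        25.8933       129.4664
  6        32.50        24.7427       148.4565
  7        32.50        23.6433       165.5033
  8     1,032.50       717.7550     5,742.0396
  Σ                    908.2209     6,469.3351
P = 908.2209; D_Mac = 7.12309 half-year periods = 3.56154 yrs; D_mod = 3.40329 yrs.
DV01 ≈ 3.40329 × 908.2209 × 0.0001 = 0.309094.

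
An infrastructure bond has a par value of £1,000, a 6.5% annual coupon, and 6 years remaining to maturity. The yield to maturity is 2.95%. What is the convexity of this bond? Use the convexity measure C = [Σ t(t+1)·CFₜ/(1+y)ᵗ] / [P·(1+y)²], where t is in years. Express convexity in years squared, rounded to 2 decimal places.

32.93

With y = 0.0295:
  t   CF        PV=CF/(1+0.0295)^t    t·PV        t(t+1)·PV
  1        65.00        63.1374        63.1374         126.2749
  2        65.00        61.3283       122.6565         367.9696
  3        65.00        59.5709       178.7128         714.8510
  4        65.00        57.8639       231.4557       1,157.2787
  5        65.00        56.2059       281.0293       1,686.1758
  6     1,065.00       894.5230     5,367.1379      37,569.9652
  Σ                  1,192.6294     6,244.1296      41,622.5152
P = 1,192.6294.
Convexity = Σ t(t+1)·PV / [P·(1+y)²] = 41,622.5152 / (1,192.6294 × 1.059870) = 32.92836.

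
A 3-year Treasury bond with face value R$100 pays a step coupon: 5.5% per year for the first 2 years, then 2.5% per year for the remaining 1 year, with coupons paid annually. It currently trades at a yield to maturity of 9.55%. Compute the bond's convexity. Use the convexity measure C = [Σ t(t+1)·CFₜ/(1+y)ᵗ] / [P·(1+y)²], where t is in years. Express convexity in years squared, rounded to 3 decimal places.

With y = 0.0955:
  t   CF        PV=CF/(1+0.0955)^t    t·PV        t(t+1)·PV
  1         5.50         5.0205         5.0205          10.0411
  2         5.50         4.5829         9.1657          27.4972
  3       102.50        77.9627       233.8880         935.5521
  Σ                     87.5661       248.0743         973.0904
P = 87.5661.
Convexity = Σ t(t+1)·PV / [P·(1+y)²] = 973.0904 / (87.5661 × 1.200120) = 9.25961.

9.260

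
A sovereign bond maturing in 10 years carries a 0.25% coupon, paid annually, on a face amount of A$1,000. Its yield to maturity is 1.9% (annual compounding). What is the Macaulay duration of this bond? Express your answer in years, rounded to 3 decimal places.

Periodic yield y = 0.019. Discount each cash flow and weight by its year:
  t   CF        PV=CF/(1+0.019)^t    t·PV
  1         2.50         2.4534         2.4534
  2         2.50         2.4076         4.8153
  3         2.50         2.3627         7.0882
  4         2.50         2.3187         9.2748
  5         2.50         2.2755        11.3773
  6         2.50         2.2330        13.3982
  7         2.50         2.1914        15.3398
  8         2.50         2.1505        17.2043
  9         2.50         2.1104        18.9939
  10    1,002.50       830.5056     8,305.0555
  Σ                    851.0089     8,405.0007
Price P = Σ PV = 851.0089.
Macaulay duration = Σ(t·PV) / P = 8,405.0007 / 851.0089 = 9.87651 years.

9.877 years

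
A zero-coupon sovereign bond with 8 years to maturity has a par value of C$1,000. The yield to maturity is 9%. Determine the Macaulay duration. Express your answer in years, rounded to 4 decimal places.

A zero-coupon bond has a single cash flow at maturity, so its Macaulay duration equals its maturity: 8 years.

8.0000 years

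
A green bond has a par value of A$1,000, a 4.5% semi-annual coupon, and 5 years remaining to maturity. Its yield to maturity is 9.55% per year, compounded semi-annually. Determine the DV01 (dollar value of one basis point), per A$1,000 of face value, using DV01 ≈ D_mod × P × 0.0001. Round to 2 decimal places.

A$0.34

Periodic yield y = 0.04775.
  t   CF        PV=CF/(1+0.04775)^t    t·PV
  1        22.50        21.4746        21.4746
  2        22.50        20.4959        40.9918
  3        22.50        19.5618        58.6855
  4        22.50        18.6703        74.6813
  5        22.50        17.8194        89.0972
  6        22.50        17.0073       102.0441
  7        22.50        16.2323       113.6258
  8        22.50        15.4925       123.9399
  9        22.50        14.7864       133.0779
  10    1,022.50       641.3375     6,413.3748
  Σ                    802.8781     7,170.9929
P = 802.8781; D_Mac = 8.93161 half-year periods = 4.46580 yrs; D_mod = 4.26228 yrs.
DV01 ≈ 4.26228 × 802.8781 × 0.0001 = 0.342209.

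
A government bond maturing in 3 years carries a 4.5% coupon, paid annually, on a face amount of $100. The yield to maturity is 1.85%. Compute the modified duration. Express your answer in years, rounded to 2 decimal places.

Periodic yield y = 0.0185. First find Macaulay duration:
  t   CF        PV=CF/(1+0.0185)^t    t·PV
  1         4.50         4.4183         4.4183
  2         4.50         4.3380         8.6760
  3       104.50        98.9084       296.7252
  Σ                    107.6647       309.8195
P = 107.6647; Macaulay duration = 309.8195 / 107.6647 = 2.87763 years.
Modified duration = D_Mac / (1 + y) = 2.87763 / 1.0185 = 2.82536 years.

2.83 years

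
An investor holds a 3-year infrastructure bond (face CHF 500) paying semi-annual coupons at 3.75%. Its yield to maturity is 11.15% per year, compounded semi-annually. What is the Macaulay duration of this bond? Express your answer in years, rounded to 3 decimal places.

Periodic yield y = 0.05575. Discount each cash flow and weight by its period:
  t   CF        PV=CF/(1+0.05575)^t    t·PV
  1        9.375         8.8799         8.8799
  2        9.375         8.4110        16.8221
  3        9.375         7.9669        23.9006
  4        9.375         7.5462        30.1847
  5        9.375         7.1477        35.7385
  6      509.375       367.8503     2,207.1017
  Σ                    407.8020     2,322.6274
Price P = Σ PV = 407.8020.
Macaulay duration = Σ(t·PV) / P = 2,322.6274 / 407.8020 = 5.69548 half-year periods.
In years: 5.69548 / 2 = 2.84774 years.

2.848 years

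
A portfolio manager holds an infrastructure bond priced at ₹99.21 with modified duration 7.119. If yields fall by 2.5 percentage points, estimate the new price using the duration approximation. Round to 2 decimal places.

₹116.87

Duration approximation: ΔP/P ≈ -D_mod · Δy = -7.119 × (-0.025) = +0.177975.
New price ≈ 99.21 × (1 + 0.177975) = 116.86689975.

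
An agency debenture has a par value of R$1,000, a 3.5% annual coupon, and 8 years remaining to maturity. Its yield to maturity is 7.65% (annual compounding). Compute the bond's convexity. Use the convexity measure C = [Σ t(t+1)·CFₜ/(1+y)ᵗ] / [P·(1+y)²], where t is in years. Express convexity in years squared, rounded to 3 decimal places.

With y = 0.0765:
  t   CF        PV=CF/(1+0.0765)^t    t·PV        t(t+1)·PV
  1        35.00        32.5128        32.5128          65.0255
  2        35.00        30.2023        60.4046         181.2138
  3        35.00        28.0560        84.1680         336.6721
  4        35.00        26.0623       104.2490         521.2450
  5        35.00        24.2102       121.0509         726.3052
  6        35.00        22.4897       134.9383         944.5678
  7        35.00        20.8915       146.2406       1,169.9245
  8     1,035.00       573.8892     4,591.1139      41,320.0247
  Σ                    758.3140     5,274.6779      45,264.9787
P = 758.3140.
Convexity = Σ t(t+1)·PV / [P·(1+y)²] = 45,264.9787 / (758.3140 × 1.158852) = 51.50925.

51.509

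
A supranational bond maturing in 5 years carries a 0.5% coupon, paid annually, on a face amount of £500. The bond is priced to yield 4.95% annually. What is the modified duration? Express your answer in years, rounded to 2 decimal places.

4.71 years

Periodic yield y = 0.0495. First find Macaulay duration:
  t   CF        PV=CF/(1+0.0495)^t    t·PV
  1         2.50         2.3821         2.3821
  2         2.50         2.2697         4.5395
  3         2.50         2.1627         6.4880
  4         2.50         2.0607         8.2427
  5       502.50       394.6607     1,973.3034
  Σ                    403.5359     1,994.9557
P = 403.5359; Macaulay duration = 1,994.9557 / 403.5359 = 4.94369 years.
Modified duration = D_Mac / (1 + y) = 4.94369 / 1.0495 = 4.71052 years.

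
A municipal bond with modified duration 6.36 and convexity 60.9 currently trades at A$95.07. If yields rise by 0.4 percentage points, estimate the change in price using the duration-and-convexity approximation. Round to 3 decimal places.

Duration effect: -D_mod·Δy = -6.36 × (+0.004) = -0.025440
Convexity effect: ½·C·(Δy)² = 0.5 × 60.9 × (0.004)² = +0.0004872
ΔP/P ≈ -0.025440 + 0.0004872 = -0.0249528
ΔP ≈ 95.07 × (-0.0249528) = -2.372262696.

-A$2.372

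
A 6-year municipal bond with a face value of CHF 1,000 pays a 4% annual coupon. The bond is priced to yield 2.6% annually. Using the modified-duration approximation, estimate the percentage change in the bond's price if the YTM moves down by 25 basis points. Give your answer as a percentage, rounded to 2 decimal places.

Periodic yield y = 0.026. Modified duration first:
  t   CF        PV=CF/(1+0.026)^t    t·PV
  1        40.00        38.9864        38.9864
  2        40.00        37.9984        75.9968
  3        40.00        37.0355       111.1064
  4        40.00        36.0970       144.3878
  5        40.00        35.1822       175.9111
  6     1,040.00       891.5571     5,349.3427
  Σ                  1,076.8565     5,895.7312
P = 1,076.8565; D_Mac = 5.47495 yrs; D_mod = 5.47495/(1+0.026) = 5.33620 yrs.
ΔP/P ≈ -D_mod · Δy = -5.33620 × (-0.0025) = +0.013341 = +1.3341%.

+1.33%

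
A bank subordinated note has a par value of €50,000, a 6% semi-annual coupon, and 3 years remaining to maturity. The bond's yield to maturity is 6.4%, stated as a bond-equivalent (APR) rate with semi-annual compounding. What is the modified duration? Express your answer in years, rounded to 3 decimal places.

2.702 years

Periodic yield y = 0.032. First find Macaulay duration:
  t   CF        PV=CF/(1+0.032)^t    t·PV
  1     1,500.00     1,453.4884     1,453.4884
  2     1,500.00     1,408.4190     2,816.8379
  3     1,500.00     1,364.7471     4,094.2412
  4     1,500.00     1,322.4293     5,289.7173
  5     1,500.00     1,281.4238     6,407.1188
  6    51,500.00    42,631.3460   255,788.0763
  Σ                 49,461.8535   275,849.4798
P = 49,461.8535; Macaulay duration = 275,849.4798 / 49,461.8535 = 5.57701 half-year periods = 2.78851 years.
Modified duration = D_Mac / (1 + y) = 2.78851 / 1.032 = 2.70204 years.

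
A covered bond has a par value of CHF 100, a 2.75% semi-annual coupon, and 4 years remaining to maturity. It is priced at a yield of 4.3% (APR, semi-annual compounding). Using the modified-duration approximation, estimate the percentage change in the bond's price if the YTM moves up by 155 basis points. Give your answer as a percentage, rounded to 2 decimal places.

Periodic yield y = 0.0215. Modified duration first:
  t   CF        PV=CF/(1+0.0215)^t    t·PV
  1        1.375         1.3461         1.3461
  2        1.375         1.3177         2.6355
  3        1.375         1.2900         3.8700
  4        1.375         1.2628         5.0514
  5        1.375         1.2363         6.1813
  6        1.375         1.2102         7.2615
  7        1.375         1.1848         8.2934
  8      101.375        85.5114       684.0910
  Σ                     94.3593       718.7300
P = 94.3593; D_Mac = 7.61695 half-year periods = 3.80848 yrs; D_mod = 3.80848/(1+0.0215) = 3.72832 yrs.
ΔP/P ≈ -D_mod · Δy = -3.72832 × (+0.0155) = -0.057789 = -5.7789%.

-5.78%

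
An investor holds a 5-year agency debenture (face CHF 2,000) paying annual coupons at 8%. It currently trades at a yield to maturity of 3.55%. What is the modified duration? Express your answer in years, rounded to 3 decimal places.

4.228 years

Periodic yield y = 0.0355. First find Macaulay duration:
  t   CF        PV=CF/(1+0.0355)^t    t·PV
  1       160.00       154.5147       154.5147
  2       160.00       149.2175       298.4350
  3       160.00       144.1019       432.3057
  4       160.00       139.1617       556.6466
  5     2,160.00     1,814.2755     9,071.3775
  Σ                  2,401.2713    10,513.2795
P = 2,401.2713; Macaulay duration = 10,513.2795 / 2,401.2713 = 4.37821 years.
Modified duration = D_Mac / (1 + y) = 4.37821 / 1.0355 = 4.22812 years.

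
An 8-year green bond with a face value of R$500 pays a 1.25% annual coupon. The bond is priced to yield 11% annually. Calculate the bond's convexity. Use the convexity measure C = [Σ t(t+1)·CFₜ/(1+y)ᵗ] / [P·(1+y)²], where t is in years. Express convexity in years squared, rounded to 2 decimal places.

53.48

With y = 0.11:
  t   CF        PV=CF/(1+0.11)^t    t·PV        t(t+1)·PV
  1         6.25         5.6306         5.6306          11.2613
  2         6.25         5.0726        10.1453          30.4358
  3         6.25         4.5699        13.7098          54.8394
  4         6.25         4.1171        16.4683          82.3414
  5         6.25         3.7091        18.5454         111.2721
  6         6.25         3.3415        20.0490         140.3432
  7         6.25         3.0104        21.0726         168.5804
  8       506.25       219.6753     1,757.4023      15,816.6208
  Σ                    249.1265     1,863.0233      16,415.6944
P = 249.1265.
Convexity = Σ t(t+1)·PV / [P·(1+y)²] = 16,415.6944 / (249.1265 × 1.232100) = 53.48024.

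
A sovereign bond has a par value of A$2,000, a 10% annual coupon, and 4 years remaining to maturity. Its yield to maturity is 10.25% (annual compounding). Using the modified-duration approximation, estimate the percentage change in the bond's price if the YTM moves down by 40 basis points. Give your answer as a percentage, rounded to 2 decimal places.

Periodic yield y = 0.1025. Modified duration first:
  t   CF        PV=CF/(1+0.1025)^t    t·PV
  1       200.00       181.4059       181.4059
  2       200.00       164.5405       329.0810
  3       200.00       149.2431       447.7292
  4     2,200.00     1,489.0466     5,956.1864
  Σ                  1,984.2361     6,914.4025
P = 1,984.2361; D_Mac = 3.48467 yrs; D_mod = 3.48467/(1+0.1025) = 3.16070 yrs.
ΔP/P ≈ -D_mod · Δy = -3.16070 × (-0.004) = +0.012643 = +1.2643%.

+1.26%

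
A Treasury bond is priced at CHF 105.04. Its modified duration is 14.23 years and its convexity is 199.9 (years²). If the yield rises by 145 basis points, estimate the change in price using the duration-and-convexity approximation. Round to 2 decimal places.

Duration effect: -D_mod·Δy = -14.23 × (+0.0145) = -0.206335
Convexity effect: ½·C·(Δy)² = 0.5 × 199.9 × (0.0145)² = +0.0210144875
ΔP/P ≈ -0.206335 + 0.0210144875 = -0.1853205125
ΔP ≈ 105.04 × (-0.1853205125) = -19.466066633.

-CHF 19.47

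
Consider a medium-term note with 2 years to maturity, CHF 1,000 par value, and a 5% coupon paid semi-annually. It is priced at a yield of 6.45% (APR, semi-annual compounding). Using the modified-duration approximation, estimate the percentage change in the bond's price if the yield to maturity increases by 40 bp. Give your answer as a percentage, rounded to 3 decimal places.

-0.747%

Periodic yield y = 0.03225. Modified duration first:
  t   CF        PV=CF/(1+0.03225)^t    t·PV
  1        25.00        24.2189        24.2189
  2        25.00        23.4623        46.9246
  3        25.00        22.7293        68.1878
  4     1,025.00       902.7849     3,611.1397
  Σ                    973.1954     3,750.4710
P = 973.1954; D_Mac = 3.85377 half-year periods = 1.92688 yrs; D_mod = 1.92688/(1+0.03225) = 1.86668 yrs.
ΔP/P ≈ -D_mod · Δy = -1.86668 × (+0.004) = -0.007467 = -0.7467%.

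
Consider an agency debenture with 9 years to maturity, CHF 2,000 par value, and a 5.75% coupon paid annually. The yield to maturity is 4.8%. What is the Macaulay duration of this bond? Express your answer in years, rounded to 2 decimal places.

7.34 years

Periodic yield y = 0.048. Discount each cash flow and weight by its year:
  t   CF        PV=CF/(1+0.048)^t    t·PV
  1       115.00       109.7328       109.7328
  2       115.00       104.7069       209.4138
  3       115.00        99.9112       299.7335
  4       115.00        95.3351       381.3403
  5       115.00        90.9686       454.8429
  6       115.00        86.8021       520.8125
  7       115.00        82.8264       579.7849
  8       115.00        79.0328       632.2627
  9     2,115.00     1,386.9437    12,482.4932
  Σ                  2,136.2596    15,670.4166
Price P = Σ PV = 2,136.2596.
Macaulay duration = Σ(t·PV) / P = 15,670.4166 / 2,136.2596 = 7.33545 years.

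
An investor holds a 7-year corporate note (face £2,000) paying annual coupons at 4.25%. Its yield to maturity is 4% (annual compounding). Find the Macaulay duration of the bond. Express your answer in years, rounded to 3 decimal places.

6.207 years

Periodic yield y = 0.04. Discount each cash flow and weight by its year:
  t   CF        PV=CF/(1+0.04)^t    t·PV
  1        85.00        81.7308        81.7308
  2        85.00        78.5873       157.1746
  3        85.00        75.5647       226.6941
  4        85.00        72.6584       290.6334
  5        85.00        69.8638       349.3190
  6        85.00        67.1767       403.0604
  7     2,085.00     1,584.4286    11,091.0005
  Σ                  2,030.0103    12,599.6127
Price P = Σ PV = 2,030.0103.
Macaulay duration = Σ(t·PV) / P = 12,599.6127 / 2,030.0103 = 6.20667 years.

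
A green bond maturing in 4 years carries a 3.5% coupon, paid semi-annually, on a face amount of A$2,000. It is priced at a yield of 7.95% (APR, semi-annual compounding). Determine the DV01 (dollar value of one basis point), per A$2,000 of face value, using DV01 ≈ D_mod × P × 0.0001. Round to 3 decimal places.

A$0.612

Periodic yield y = 0.03975.
  t   CF        PV=CF/(1+0.03975)^t    t·PV
  1        35.00        33.6619        33.6619
  2        35.00        32.3750        64.7501
  3        35.00        31.1373        93.4120
  4        35.00        29.9469       119.7877
  5        35.00        28.8020       144.0102
  6        35.00        27.7009       166.2056
  7        35.00        26.6419       186.4934
  8     2,035.00     1,489.8172    11,918.5375
  Σ                  1,700.0833    12,726.8585
P = 1,700.0833; D_Mac = 7.48602 half-year periods = 3.74301 yrs; D_mod = 3.59991 yrs.
DV01 ≈ 3.59991 × 1,700.0833 × 0.0001 = 0.612015.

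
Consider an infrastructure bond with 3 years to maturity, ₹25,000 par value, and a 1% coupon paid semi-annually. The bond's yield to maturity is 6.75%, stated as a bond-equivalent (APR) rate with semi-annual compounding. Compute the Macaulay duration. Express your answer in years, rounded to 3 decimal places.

2.959 years

Periodic yield y = 0.03375. Discount each cash flow and weight by its period:
  t   CF        PV=CF/(1+0.03375)^t    t·PV
  1       125.00       120.9190       120.9190
  2       125.00       116.9712       233.9424
  3       125.00       113.1523       339.4569
  4       125.00       109.4581       437.8324
  5       125.00       105.8845       529.4225
  6    25,125.00    20,587.9420   123,527.6517
  Σ                 21,154.3271   125,189.2250
Price P = Σ PV = 21,154.3271.
Macaulay duration = Σ(t·PV) / P = 125,189.2250 / 21,154.3271 = 5.91790 half-year periods.
In years: 5.91790 / 2 = 2.95895 years.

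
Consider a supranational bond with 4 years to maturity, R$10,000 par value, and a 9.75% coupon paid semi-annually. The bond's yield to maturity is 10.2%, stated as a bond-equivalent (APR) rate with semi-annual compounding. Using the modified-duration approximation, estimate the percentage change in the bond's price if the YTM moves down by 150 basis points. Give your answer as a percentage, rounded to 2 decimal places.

Periodic yield y = 0.051. Modified duration first:
  t   CF        PV=CF/(1+0.051)^t    t·PV
  1       487.50       463.8440       463.8440
  2       487.50       441.3358       882.6717
  3       487.50       419.9199     1,259.7597
  4       487.50       399.5432     1,598.1728
  5       487.50       380.1553     1,900.7765
  6       487.50       361.7082     2,170.2490
  7       487.50       344.1562     2,409.0935
  8    10,487.50     7,044.5012    56,356.0094
  Σ                  9,855.1638    67,040.5765
P = 9,855.1638; D_Mac = 6.80258 half-year periods = 3.40129 yrs; D_mod = 3.40129/(1+0.051) = 3.23624 yrs.
ΔP/P ≈ -D_mod · Δy = -3.23624 × (-0.015) = +0.048544 = +4.8544%.

+4.85%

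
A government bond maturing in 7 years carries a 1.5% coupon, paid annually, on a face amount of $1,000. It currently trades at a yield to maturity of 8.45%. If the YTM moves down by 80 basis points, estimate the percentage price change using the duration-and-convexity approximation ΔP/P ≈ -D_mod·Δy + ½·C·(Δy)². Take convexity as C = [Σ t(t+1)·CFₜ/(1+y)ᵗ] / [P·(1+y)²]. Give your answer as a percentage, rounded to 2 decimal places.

With y = 0.0845:
  t   CF        PV=CF/(1+0.0845)^t    t·PV        t(t+1)·PV
  1        15.00        13.8313        13.8313          27.6625
  2        15.00        12.7536        25.5072          76.5215
  3        15.00        11.7599        35.2796         141.1185
  4        15.00        10.8436        43.3744         216.8718
  5        15.00         9.9987        49.9935         299.9610
  6        15.00         9.2196        55.3178         387.2248
  7     1,015.00       575.2533     4,026.7734      32,214.1870
  Σ                    643.6600     4,250.0771      33,363.5470
P = 643.6600; D_Mac = 6.60298 yrs; D_mod = 6.08851 yrs; C = 44.07137.
Duration effect: -6.08851 × (-0.008) = +0.048708
Convexity effect: 0.5 × 44.07137 × (-0.008)² = +0.0014103
ΔP/P ≈ +0.048708 + 0.0014103 = +0.050118 = +5.0118%.

+5.01%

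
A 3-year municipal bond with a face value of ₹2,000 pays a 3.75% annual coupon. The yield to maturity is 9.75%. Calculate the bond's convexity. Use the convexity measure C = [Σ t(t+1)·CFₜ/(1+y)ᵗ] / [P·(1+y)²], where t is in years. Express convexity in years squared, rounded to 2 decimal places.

With y = 0.0975:
  t   CF        PV=CF/(1+0.0975)^t    t·PV        t(t+1)·PV
  1        75.00        68.3371        68.3371         136.6743
  2        75.00        62.2662       124.5324         373.5971
  3     2,075.00     1,569.6561     4,708.9683      18,835.8733
  Σ                  1,700.2594     4,901.8378      19,346.1446
P = 1,700.2594.
Convexity = Σ t(t+1)·PV / [P·(1+y)²] = 19,346.1446 / (1,700.2594 × 1.204506) = 9.44648.

9.45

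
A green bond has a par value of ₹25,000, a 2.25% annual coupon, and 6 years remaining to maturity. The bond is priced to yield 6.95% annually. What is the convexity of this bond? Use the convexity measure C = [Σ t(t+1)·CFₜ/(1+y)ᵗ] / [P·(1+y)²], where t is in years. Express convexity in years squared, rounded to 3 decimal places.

With y = 0.0695:
  t   CF        PV=CF/(1+0.0695)^t    t·PV        t(t+1)·PV
  1       562.50       525.9467       525.9467       1,051.8934
  2       562.50       491.7688       983.5375       2,950.6126
  3       562.50       459.8119     1,379.4356       5,517.7422
  4       562.50       429.9316     1,719.7264       8,598.6321
  5       562.50       401.9931     2,009.9654      12,059.7925
  6    25,562.50    17,081.2084   102,487.2505     717,410.7537
  Σ                 19,390.6604   109,105.8622     747,589.4266
P = 19,390.6604.
Convexity = Σ t(t+1)·PV / [P·(1+y)²] = 747,589.4266 / (19,390.6604 × 1.143830) = 33.70614.

33.706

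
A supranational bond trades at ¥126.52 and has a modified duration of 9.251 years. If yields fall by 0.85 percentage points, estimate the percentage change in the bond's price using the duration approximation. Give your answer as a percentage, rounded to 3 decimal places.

Duration approximation: ΔP/P ≈ -D_mod · Δy = -9.251 × (-0.0085) = +0.0786335.
As a percentage: +7.86335%.

+7.863%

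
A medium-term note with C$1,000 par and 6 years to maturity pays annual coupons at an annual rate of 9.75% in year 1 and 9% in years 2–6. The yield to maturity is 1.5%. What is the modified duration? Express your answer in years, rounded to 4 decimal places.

Periodic yield y = 0.015. First find Macaulay duration:
  t   CF        PV=CF/(1+0.015)^t    t·PV
  1        97.50        96.0591        96.0591
  2        90.00        87.3596       174.7191
  3        90.00        86.0685       258.2056
  4        90.00        84.7966       339.1863
  5        90.00        83.5434       417.7171
  6     1,090.00       996.8510     5,981.1059
  Σ                  1,434.6782     7,266.9932
P = 1,434.6782; Macaulay duration = 7,266.9932 / 1,434.6782 = 5.06524 years.
Modified duration = D_Mac / (1 + y) = 5.06524 / 1.015 = 4.99039 years.

4.9904 years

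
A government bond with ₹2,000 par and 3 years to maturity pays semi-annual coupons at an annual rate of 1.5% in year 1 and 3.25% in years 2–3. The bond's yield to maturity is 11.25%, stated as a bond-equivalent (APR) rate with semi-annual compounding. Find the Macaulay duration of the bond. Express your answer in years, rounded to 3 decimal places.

Periodic yield y = 0.05625. Discount each cash flow and weight by its period:
  t   CF        PV=CF/(1+0.05625)^t    t·PV
  1        15.00        14.2012        14.2012
  2        15.00        13.4449        26.8898
  3        32.50        27.5793        82.7379
  4        32.50        26.1106       104.4423
  5        32.50        24.7201       123.6004
  6     2,032.50     1,463.6264     8,781.7582
  Σ                  1,569.6824     9,133.6297
Price P = Σ PV = 1,569.6824.
Macaulay duration = Σ(t·PV) / P = 9,133.6297 / 1,569.6824 = 5.81878 half-year periods.
In years: 5.81878 / 2 = 2.90939 years.

2.909 years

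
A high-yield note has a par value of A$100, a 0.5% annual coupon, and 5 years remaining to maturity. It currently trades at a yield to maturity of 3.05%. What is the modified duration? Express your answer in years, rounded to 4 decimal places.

4.8003 years

Periodic yield y = 0.0305. First find Macaulay duration:
  t   CF        PV=CF/(1+0.0305)^t    t·PV
  1         0.50         0.4852         0.4852
  2         0.50         0.4708         0.9417
  3         0.50         0.4569         1.3707
  4         0.50         0.4434         1.7735
  5       100.50        86.4821       432.4104
  Σ                     88.3384       436.9815
P = 88.3384; Macaulay duration = 436.9815 / 88.3384 = 4.94668 years.
Modified duration = D_Mac / (1 + y) = 4.94668 / 1.0305 = 4.80027 years.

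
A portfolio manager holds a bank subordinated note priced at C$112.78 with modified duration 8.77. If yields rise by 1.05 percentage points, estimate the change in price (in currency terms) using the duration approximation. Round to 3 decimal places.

Duration approximation: ΔP/P ≈ -D_mod · Δy = -8.77 × (+0.0105) = -0.092085.
ΔP ≈ 112.78 × (-0.092085) = -10.3853463.

-C$10.385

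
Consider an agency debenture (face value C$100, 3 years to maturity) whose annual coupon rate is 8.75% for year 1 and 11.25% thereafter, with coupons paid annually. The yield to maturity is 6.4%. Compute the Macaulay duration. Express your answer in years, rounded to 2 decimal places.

2.76 years

Periodic yield y = 0.064. Discount each cash flow and weight by its year:
  t   CF        PV=CF/(1+0.064)^t    t·PV
  1         8.75         8.2237         8.2237
  2        11.25         9.9373        19.8746
  3       111.25        92.3581       277.0744
  Σ                    110.5191       305.1727
Price P = Σ PV = 110.5191.
Macaulay duration = Σ(t·PV) / P = 305.1727 / 110.5191 = 2.76127 years.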